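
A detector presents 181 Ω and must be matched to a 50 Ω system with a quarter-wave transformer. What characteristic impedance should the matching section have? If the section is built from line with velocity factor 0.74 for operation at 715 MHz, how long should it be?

Z_qwt ≈ 95.1 Ω; length ≈ 7.76 cm

Z_qwt = √(Z_0·R_L) = √(50 × 181) = √9050
λ = 0.74·c/f = 0.31 m, so l = λ/4 = 0.0776 m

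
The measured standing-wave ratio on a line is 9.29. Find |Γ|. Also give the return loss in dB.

|Γ| ≈ 0.806; return loss ≈ 1.88 dB

|Γ| = (S − 1)/(S + 1) = (9.29 − 1)/(9.29 + 1) = 8.29/10.3
RL = −20·log₁₀|Γ| = −20·log₁₀(0.806)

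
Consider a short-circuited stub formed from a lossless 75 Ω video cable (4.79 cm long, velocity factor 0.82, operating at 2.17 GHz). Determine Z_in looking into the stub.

λ = v/f = 0.82·c / 2.17 GHz = 0.113 m
βl = 2π·l/λ = 2π × 0.423 = 152°
tan(βl) = -0.529
For a short-circuited stub, Z_in = jZ_0·tan(βl)

Z_in ≈ −j39.7 Ω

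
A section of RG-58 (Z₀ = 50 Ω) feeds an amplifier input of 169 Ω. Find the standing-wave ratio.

VSWR ≈ 3.38

For a purely resistive load, VSWR = R_L/Z_0 or Z_0/R_L (whichever > 1) = 169/50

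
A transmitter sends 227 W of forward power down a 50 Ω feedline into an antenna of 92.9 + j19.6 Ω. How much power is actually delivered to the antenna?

P_delivered ≈ 203 W

|Γ| = |(42.9 + j19.6)/(142.9 + j19.6)| = 0.327
|Γ|² = 0.107
P_refl = |Γ|²·P_inc = 24.3 W, P_del = (1 − |Γ|²)·P_inc = 203 W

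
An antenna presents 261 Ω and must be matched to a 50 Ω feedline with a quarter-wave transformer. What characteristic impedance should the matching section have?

Z_qwt = √(Z_0·R_L) = √(50 × 261) = √13050

Z_qwt ≈ 114 Ω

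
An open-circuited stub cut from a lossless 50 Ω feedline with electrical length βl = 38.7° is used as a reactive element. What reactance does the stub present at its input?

tan(βl) = 0.801
For an open-circuited stub, Z_in = −jZ_0·cot(βl) = −jZ_0/tan(βl)

X_in ≈ -62.4 Ω (capacitive)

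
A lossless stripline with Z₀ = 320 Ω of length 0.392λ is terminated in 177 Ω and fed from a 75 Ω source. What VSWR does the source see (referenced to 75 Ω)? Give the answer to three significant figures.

βl = 2π × 0.392 = 141°
tan(βl) = -0.806
Z_in = Z_0·(Z_L + jZ_0·tanβl)/(Z_0 + jZ_L·tanβl) = 244 − j149 Ω
Γ_s = (Z_in − Z_s)/(Z_in + Z_s) = (169 − j149)/(319 − j149), |Γ_s| = 0.64
VSWR = (1 + |Γ_s|)/(1 − |Γ_s|)

VSWR ≈ 4.56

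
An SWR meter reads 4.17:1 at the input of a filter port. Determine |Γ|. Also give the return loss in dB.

|Γ| ≈ 0.613; return loss ≈ 4.25 dB

|Γ| = (S − 1)/(S + 1) = (4.17 − 1)/(4.17 + 1) = 3.17/5.17
RL = −20·log₁₀|Γ| = −20·log₁₀(0.613)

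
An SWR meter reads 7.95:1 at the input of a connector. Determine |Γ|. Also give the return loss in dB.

|Γ| ≈ 0.777; return loss ≈ 2.2 dB

|Γ| = (S − 1)/(S + 1) = (7.95 − 1)/(7.95 + 1) = 6.95/8.95
RL = −20·log₁₀|Γ| = −20·log₁₀(0.777)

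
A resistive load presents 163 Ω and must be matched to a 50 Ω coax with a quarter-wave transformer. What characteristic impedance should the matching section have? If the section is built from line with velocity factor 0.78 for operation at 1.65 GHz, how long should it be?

Z_qwt ≈ 90.3 Ω; length ≈ 3.55 cm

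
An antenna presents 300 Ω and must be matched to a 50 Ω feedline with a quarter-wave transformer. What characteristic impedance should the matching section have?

Z_qwt = √(Z_0·R_L) = √(50 × 300) = √15000

Z_qwt ≈ 122 Ω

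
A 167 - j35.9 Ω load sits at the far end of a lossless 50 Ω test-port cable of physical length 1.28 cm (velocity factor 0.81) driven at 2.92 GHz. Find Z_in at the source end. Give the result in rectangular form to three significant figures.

Z_in ≈ 18.8 − j26.6 Ω

λ = v/f = 0.81·c / 2.92 GHz = 0.0832 m
βl = 2π·l/λ = 2π × 0.154 = 55.4°
tan(βl) = tan(55.4°) = 1.45
Z_in = Z_0·(Z_L + jZ_0·tanβl)/(Z_0 + jZ_L·tanβl)
     = 50·(167 + j36.5)/(102 + j242)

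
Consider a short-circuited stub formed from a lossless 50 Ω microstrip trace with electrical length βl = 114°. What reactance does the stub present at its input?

X_in ≈ -112 Ω (capacitive)

tan(βl) = -2.25
For a short-circuited stub, Z_in = jZ_0·tan(βl)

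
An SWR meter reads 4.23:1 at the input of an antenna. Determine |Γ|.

|Γ| = (S − 1)/(S + 1) = (4.23 − 1)/(4.23 + 1) = 3.23/5.23

|Γ| ≈ 0.618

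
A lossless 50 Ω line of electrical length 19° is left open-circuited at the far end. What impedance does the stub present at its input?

tan(βl) = 0.344
For an open-circuited stub, Z_in = −jZ_0·cot(βl) = −jZ_0/tan(βl)

Z_in ≈ −j145 Ω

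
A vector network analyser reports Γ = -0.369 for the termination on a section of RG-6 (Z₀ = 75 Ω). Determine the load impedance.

Z_L ≈ 34.6 Ω

Z_L = Z_0·(1 + Γ)/(1 − Γ) = 75·(0.631)/(1.37)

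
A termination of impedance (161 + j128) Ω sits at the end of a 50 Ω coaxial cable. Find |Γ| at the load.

|Γ| ≈ 0.687

Γ = (Z_L − Z_0)/(Z_L + Z_0) = (111 + j128)/(211 + j128)
|Γ| = 169/247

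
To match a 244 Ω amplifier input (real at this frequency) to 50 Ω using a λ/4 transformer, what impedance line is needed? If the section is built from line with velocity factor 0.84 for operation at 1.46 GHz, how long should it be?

Z_qwt = √(Z_0·R_L) = √(50 × 244) = √12200
λ = 0.84·c/f = 0.173 m, so l = λ/4 = 0.0432 m

Z_qwt ≈ 110 Ω; length ≈ 4.32 cm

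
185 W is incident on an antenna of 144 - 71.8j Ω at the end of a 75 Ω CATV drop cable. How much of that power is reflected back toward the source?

|Γ| = |(69 − j71.8)/(219 − j71.8)| = 0.432
|Γ|² = 0.187
P_refl = |Γ|²·P_inc = 34.5 W, P_del = (1 − |Γ|²)·P_inc = 150 W

P_reflected ≈ 34.5 W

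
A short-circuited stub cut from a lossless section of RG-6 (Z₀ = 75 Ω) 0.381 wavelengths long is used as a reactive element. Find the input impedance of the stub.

Z_in ≈ −j69.5 Ω

βl = 2π × 0.381 = 137°
tan(βl) = -0.927
For a short-circuited stub, Z_in = jZ_0·tan(βl)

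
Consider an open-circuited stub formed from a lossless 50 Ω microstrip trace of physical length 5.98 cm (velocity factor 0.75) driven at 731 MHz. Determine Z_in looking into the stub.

λ = v/f = 0.75·c / 731 MHz = 0.308 m
βl = 2π·l/λ = 2π × 0.194 = 69.9°
tan(βl) = 2.74
For an open-circuited stub, Z_in = −jZ_0·cot(βl) = −jZ_0/tan(βl)

Z_in ≈ −j18.3 Ω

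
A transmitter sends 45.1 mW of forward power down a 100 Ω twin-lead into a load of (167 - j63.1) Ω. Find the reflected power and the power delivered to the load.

|Γ| = |(67 − j63.1)/(267 − j63.1)| = 0.335
|Γ|² = 0.113
P_refl = |Γ|²·P_inc = 5.08 mW, P_del = (1 − |Γ|²)·P_inc = 40 mW

P_reflected ≈ 5.08 mW; P_delivered ≈ 40 mW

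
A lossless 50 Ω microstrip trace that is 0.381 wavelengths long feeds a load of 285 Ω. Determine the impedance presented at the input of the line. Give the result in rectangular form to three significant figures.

βl = 2π × 0.381 = 137°
tan(βl) = tan(137°) = -0.927
Z_in = Z_0·(Z_L + jZ_0·tanβl)/(Z_0 + jZ_L·tanβl)
     = 50·(285 − j46.4)/(50 − j264)

Z_in ≈ 18.3 + j50.5 Ω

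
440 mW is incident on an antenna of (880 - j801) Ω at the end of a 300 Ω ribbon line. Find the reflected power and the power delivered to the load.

|Γ| = |(580 − j801)/(1180 − j801)| = 0.693
|Γ|² = 0.481
P_refl = |Γ|²·P_inc = 212 mW, P_del = (1 − |Γ|²)·P_inc = 228 mW

P_reflected ≈ 212 mW; P_delivered ≈ 228 mW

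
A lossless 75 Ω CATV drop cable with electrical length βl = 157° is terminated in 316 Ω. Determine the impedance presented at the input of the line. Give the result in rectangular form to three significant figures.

tan(βl) = tan(157°) = -0.424
Z_in = Z_0·(Z_L + jZ_0·tanβl)/(Z_0 + jZ_L·tanβl)
     = 75·(316 − j31.8)/(75 − j134)

Z_in ≈ 88.8 + j127 Ω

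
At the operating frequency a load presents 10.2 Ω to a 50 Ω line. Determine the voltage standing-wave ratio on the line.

Γ = (10.2 − 50)/(10.2 + 50) = -0.661
VSWR = (1 + 0.661)/(1 − 0.661)

VSWR ≈ 4.9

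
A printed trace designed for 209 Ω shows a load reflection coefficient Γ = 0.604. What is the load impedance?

Z_L = Z_0·(1 + Γ)/(1 − Γ) = 209·(1.6)/(0.396)

Z_L ≈ 847 Ω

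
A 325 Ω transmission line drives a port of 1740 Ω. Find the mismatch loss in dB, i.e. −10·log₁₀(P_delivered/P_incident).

mismatch loss ≈ 2.75 dB

Γ = (1740 − 325)/(1740 + 325) = 0.685
|Γ|² = 0.47, so P_del/P_inc = 1 − |Γ|² = 0.53
ML = −10·log₁₀(1 − |Γ|²)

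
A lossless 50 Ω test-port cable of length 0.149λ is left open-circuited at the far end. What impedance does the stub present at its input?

Z_in ≈ −j36.8 Ω

βl = 2π × 0.149 = 53.6°
tan(βl) = 1.36
For an open-circuited stub, Z_in = −jZ_0·cot(βl) = −jZ_0/tan(βl)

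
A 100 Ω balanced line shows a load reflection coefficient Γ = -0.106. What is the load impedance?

Z_L ≈ 80.8 Ω

Z_L = Z_0·(1 + Γ)/(1 − Γ) = 100·(0.894)/(1.11)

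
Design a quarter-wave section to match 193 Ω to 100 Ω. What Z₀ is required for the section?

Z_qwt ≈ 139 Ω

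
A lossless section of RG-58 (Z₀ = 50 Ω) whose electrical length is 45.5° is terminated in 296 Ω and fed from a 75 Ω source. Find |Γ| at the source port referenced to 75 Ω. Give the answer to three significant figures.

tan(βl) = 1.02
Z_in = Z_0·(Z_L + jZ_0·tanβl)/(Z_0 + jZ_L·tanβl) = 16.2 − j46.5 Ω
Γ_s = (Z_in − Z_s)/(Z_in + Z_s) = (-58.8 − j46.5)/(91.2 − j46.5), |Γ_s| = 0.733

|Γ| ≈ 0.733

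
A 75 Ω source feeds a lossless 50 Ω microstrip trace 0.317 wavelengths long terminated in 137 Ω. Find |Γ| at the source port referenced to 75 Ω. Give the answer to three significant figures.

βl = 2π × 0.317 = 114°
tan(βl) = -2.23
Z_in = Z_0·(Z_L + jZ_0·tanβl)/(Z_0 + jZ_L·tanβl) = 21.3 + j18.9 Ω
Γ_s = (Z_in − Z_s)/(Z_in + Z_s) = (-53.7 + j18.9)/(96.3 + j18.9), |Γ_s| = 0.58

|Γ| ≈ 0.58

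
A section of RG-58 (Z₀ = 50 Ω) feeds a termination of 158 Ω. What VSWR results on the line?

Γ = (158 − 50)/(158 + 50) = 0.519
VSWR = (1 + 0.519)/(1 − 0.519)

VSWR ≈ 3.16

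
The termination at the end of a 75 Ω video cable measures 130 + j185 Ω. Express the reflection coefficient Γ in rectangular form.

Γ = (Z_L − Z_0)/(Z_L + Z_0) = (55 + j185)/(205 + j185)

Γ ≈ 0.597 + j0.364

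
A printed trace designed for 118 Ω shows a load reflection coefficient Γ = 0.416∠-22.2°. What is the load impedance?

Z_L = Z_0·(1 + Γ)/(1 − Γ) = 118·(1.39 − j0.157)/(0.615 + j0.157)

Z_L ≈ 242 − j92.1 Ω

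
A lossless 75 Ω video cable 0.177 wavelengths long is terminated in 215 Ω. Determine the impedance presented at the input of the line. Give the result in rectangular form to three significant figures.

βl = 2π × 0.177 = 63.7°
tan(βl) = tan(63.7°) = 2.03
Z_in = Z_0·(Z_L + jZ_0·tanβl)/(Z_0 + jZ_L·tanβl)
     = 75·(215 + j152)/(75 + j435)

Z_in ≈ 31.6 − j31.6 Ω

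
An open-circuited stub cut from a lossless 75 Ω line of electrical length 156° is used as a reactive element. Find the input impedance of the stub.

tan(βl) = -0.445
For an open-circuited stub, Z_in = −jZ_0·cot(βl) = −jZ_0/tan(βl)

Z_in ≈ +j168 Ω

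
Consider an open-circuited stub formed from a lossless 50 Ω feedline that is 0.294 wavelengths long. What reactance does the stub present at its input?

X_in ≈ 14.2 Ω (inductive)

βl = 2π × 0.294 = 106°
tan(βl) = -3.52
For an open-circuited stub, Z_in = −jZ_0·cot(βl) = −jZ_0/tan(βl)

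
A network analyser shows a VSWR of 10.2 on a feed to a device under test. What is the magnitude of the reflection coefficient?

|Γ| ≈ 0.821

|Γ| = (S − 1)/(S + 1) = (10.2 − 1)/(10.2 + 1) = 9.2/11.2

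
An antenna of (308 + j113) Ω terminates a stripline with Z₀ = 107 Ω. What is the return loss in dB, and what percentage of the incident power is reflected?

Γ = (201 + j113)/(415 + j113), |Γ| = 0.536
RL = −20·log₁₀(0.536) = 5.41 dB
P_refl/P_inc = |Γ|² = 0.287

RL ≈ 5.41 dB; 28.7% of incident power reflected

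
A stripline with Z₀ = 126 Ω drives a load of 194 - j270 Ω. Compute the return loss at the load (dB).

RL ≈ 3.54 dB

Γ = (68 − j270)/(320 − j270), |Γ| = 0.665
RL = −20·log₁₀|Γ| = −20·log₁₀(0.665)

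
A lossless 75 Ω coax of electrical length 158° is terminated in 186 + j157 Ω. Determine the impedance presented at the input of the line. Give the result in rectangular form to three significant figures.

tan(βl) = tan(158°) = -0.404
Z_in = Z_0·(Z_L + jZ_0·tanβl)/(Z_0 + jZ_L·tanβl)
     = 75·(186 + j127)/(138 − j75.1)

Z_in ≈ 49.1 + j95.3 Ω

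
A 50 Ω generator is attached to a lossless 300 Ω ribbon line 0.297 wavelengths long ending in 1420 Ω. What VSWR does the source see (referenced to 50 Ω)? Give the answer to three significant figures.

VSWR ≈ 4.04

βl = 2π × 0.297 = 107°
tan(βl) = -3.29
Z_in = Z_0·(Z_L + jZ_0·tanβl)/(Z_0 + jZ_L·tanβl) = 69 + j86.8 Ω
Γ_s = (Z_in − Z_s)/(Z_in + Z_s) = (19 + j86.8)/(119 + j86.8), |Γ_s| = 0.603
VSWR = (1 + |Γ_s|)/(1 − |Γ_s|)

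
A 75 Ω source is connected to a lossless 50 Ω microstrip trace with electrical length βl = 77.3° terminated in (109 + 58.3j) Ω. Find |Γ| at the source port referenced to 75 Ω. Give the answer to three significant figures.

|Γ| ≈ 0.598

tan(βl) = 4.44
Z_in = Z_0·(Z_L + jZ_0·tanβl)/(Z_0 + jZ_L·tanβl) = 20.3 − j20 Ω
Γ_s = (Z_in − Z_s)/(Z_in + Z_s) = (-54.7 − j20)/(95.3 − j20), |Γ_s| = 0.598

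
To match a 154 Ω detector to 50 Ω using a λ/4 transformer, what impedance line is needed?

Z_qwt ≈ 87.7 Ω

Z_qwt = √(Z_0·R_L) = √(50 × 154) = √7700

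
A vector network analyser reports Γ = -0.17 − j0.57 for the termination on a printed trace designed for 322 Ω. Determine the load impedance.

Z_L ≈ 123 − j217 Ω

Z_L = Z_0·(1 + Γ)/(1 − Γ) = 322·(0.83 − j0.57)/(1.17 + j0.57)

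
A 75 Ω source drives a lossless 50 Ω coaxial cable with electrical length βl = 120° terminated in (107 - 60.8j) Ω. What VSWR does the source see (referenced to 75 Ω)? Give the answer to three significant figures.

VSWR ≈ 3.36

tan(βl) = -1.73
Z_in = Z_0·(Z_L + jZ_0·tanβl)/(Z_0 + jZ_L·tanβl) = 28.6 + j37.4 Ω
Γ_s = (Z_in − Z_s)/(Z_in + Z_s) = (-46.4 + j37.4)/(104 + j37.4), |Γ_s| = 0.541
VSWR = (1 + |Γ_s|)/(1 − |Γ_s|)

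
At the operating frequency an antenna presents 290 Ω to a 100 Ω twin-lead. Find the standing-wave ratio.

Γ = (290 − 100)/(290 + 100) = 0.487
VSWR = (1 + 0.487)/(1 − 0.487)

VSWR ≈ 2.9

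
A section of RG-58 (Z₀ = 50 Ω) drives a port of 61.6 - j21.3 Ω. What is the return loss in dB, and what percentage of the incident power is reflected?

RL ≈ 13.4 dB; 4.56% of incident power reflected

Γ = (11.6 − j21.3)/(111.6 − j21.3), |Γ| = 0.213
RL = −20·log₁₀(0.213) = 13.4 dB
P_refl/P_inc = |Γ|² = 0.0456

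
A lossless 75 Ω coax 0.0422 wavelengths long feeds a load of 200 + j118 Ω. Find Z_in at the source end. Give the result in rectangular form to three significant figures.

βl = 2π × 0.0422 = 15.2°
tan(βl) = tan(15.2°) = 0.272
Z_in = Z_0·(Z_L + jZ_0·tanβl)/(Z_0 + jZ_L·tanβl)
     = 75·(200 + j138)/(43 + j54.3)

Z_in ≈ 252 − j76.9 Ω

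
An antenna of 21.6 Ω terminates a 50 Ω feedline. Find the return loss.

Γ = (21.6 − 50)/(21.6 + 50) = -0.397
RL = −20·log₁₀|Γ| = −20·log₁₀(0.397)

RL ≈ 8.03 dB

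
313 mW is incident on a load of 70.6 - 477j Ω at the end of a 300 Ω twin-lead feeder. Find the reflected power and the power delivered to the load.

P_reflected ≈ 240 mW; P_delivered ≈ 72.7 mW

|Γ| = |(-229.4 − j477)/(370.6 − j477)| = 0.876
|Γ|² = 0.768
P_refl = |Γ|²·P_inc = 240 mW, P_del = (1 − |Γ|²)·P_inc = 72.7 mW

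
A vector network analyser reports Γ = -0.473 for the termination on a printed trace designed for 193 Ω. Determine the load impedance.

Z_L = Z_0·(1 + Γ)/(1 − Γ) = 193·(0.527)/(1.47)

Z_L ≈ 69.1 Ω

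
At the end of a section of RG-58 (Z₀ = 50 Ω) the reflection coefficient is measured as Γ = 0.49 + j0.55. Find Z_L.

Z_L ≈ 40.7 + j97.8 Ω

Z_L = Z_0·(1 + Γ)/(1 − Γ) = 50·(1.49 + j0.55)/(0.51 − j0.55)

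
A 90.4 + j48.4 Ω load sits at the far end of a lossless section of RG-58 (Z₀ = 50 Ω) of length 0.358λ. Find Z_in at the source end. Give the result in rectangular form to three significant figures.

Z_in ≈ 23.2 + j17.5 Ω

βl = 2π × 0.358 = 129°
tan(βl) = tan(129°) = -1.24
Z_in = Z_0·(Z_L + jZ_0·tanβl)/(Z_0 + jZ_L·tanβl)
     = 50·(90.4 − j13.6)/(110 − j112)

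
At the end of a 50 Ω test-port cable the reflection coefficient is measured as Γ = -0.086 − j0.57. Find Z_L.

Z_L ≈ 22.2 − j37.9 Ω

Z_L = Z_0·(1 + Γ)/(1 − Γ) = 50·(0.914 − j0.57)/(1.09 + j0.57)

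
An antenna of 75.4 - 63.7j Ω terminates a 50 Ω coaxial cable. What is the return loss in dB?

Γ = (25.4 − j63.7)/(125.4 − j63.7), |Γ| = 0.488
RL = −20·log₁₀|Γ| = −20·log₁₀(0.488)

RL ≈ 6.24 dB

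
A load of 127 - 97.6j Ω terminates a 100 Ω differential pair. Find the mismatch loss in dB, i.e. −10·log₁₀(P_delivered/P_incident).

Γ = (27 − j97.6)/(227 − j97.6), |Γ| = 0.41
|Γ|² = 0.168, so P_del/P_inc = 1 − |Γ|² = 0.832
ML = −10·log₁₀(1 − |Γ|²)

mismatch loss ≈ 0.799 dB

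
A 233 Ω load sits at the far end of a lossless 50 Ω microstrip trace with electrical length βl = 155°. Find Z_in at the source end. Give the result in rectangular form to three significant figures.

Z_in ≈ 49.6 + j84.4 Ω

tan(βl) = tan(155°) = -0.466
Z_in = Z_0·(Z_L + jZ_0·tanβl)/(Z_0 + jZ_L·tanβl)
     = 50·(233 − j23.3)/(50 − j109)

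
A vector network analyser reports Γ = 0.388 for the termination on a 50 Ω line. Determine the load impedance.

Z_L ≈ 113 Ω

Z_L = Z_0·(1 + Γ)/(1 − Γ) = 50·(1.39)/(0.612)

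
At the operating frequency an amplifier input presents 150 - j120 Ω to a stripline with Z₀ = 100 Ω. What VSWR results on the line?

Γ = (Z_L − Z_0)/(Z_L + Z_0) = (50 − j120)/(250 − j120)
|Γ| = 130/277 = 0.469
VSWR = (1 + |Γ|)/(1 − |Γ|) = 1.47/0.531

VSWR ≈ 2.77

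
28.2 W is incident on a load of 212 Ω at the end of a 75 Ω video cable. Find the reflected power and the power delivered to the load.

P_reflected ≈ 6.43 W; P_delivered ≈ 21.8 W

Γ = (212 − 75)/(212 + 75) = 0.477
|Γ|² = 0.228
P_refl = |Γ|²·P_inc = 6.43 W, P_del = (1 − |Γ|²)·P_inc = 21.8 W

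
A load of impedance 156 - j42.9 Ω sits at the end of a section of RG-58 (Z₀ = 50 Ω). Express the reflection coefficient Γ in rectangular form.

Γ = (Z_L − Z_0)/(Z_L + Z_0) = (106 − j42.9)/(206 − j42.9)

Γ ≈ 0.535 − j0.0969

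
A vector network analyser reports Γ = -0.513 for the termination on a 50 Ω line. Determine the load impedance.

Z_L = Z_0·(1 + Γ)/(1 − Γ) = 50·(0.487)/(1.51)

Z_L ≈ 16.1 Ω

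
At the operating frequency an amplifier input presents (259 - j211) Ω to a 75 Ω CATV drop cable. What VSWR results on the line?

VSWR ≈ 5.86

Γ = (Z_L − Z_0)/(Z_L + Z_0) = (184 − j211)/(334 − j211)
|Γ| = 280/395 = 0.709
VSWR = (1 + |Γ|)/(1 − |Γ|) = 1.71/0.291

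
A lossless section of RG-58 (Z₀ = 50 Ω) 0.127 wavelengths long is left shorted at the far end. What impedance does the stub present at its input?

Z_in ≈ +j51.3 Ω

βl = 2π × 0.127 = 45.7°
tan(βl) = 1.03
For a shorted stub, Z_in = jZ_0·tan(βl)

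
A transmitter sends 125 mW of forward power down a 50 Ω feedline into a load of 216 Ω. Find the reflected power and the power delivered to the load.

P_reflected ≈ 48.7 mW; P_delivered ≈ 76.3 mW

Γ = (216 − 50)/(216 + 50) = 0.624
|Γ|² = 0.389
P_refl = |Γ|²·P_inc = 48.7 mW, P_del = (1 − |Γ|²)·P_inc = 76.3 mW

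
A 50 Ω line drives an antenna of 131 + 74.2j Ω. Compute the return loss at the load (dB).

RL ≈ 5.01 dB

Γ = (81 + j74.2)/(181 + j74.2), |Γ| = 0.562
RL = −20·log₁₀|Γ| = −20·log₁₀(0.562)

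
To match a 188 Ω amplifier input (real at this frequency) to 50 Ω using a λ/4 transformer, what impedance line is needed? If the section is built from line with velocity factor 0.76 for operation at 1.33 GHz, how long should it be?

Z_qwt ≈ 97 Ω; length ≈ 4.29 cm

Z_qwt = √(Z_0·R_L) = √(50 × 188) = √9400
λ = 0.76·c/f = 0.171 m, so l = λ/4 = 0.0429 m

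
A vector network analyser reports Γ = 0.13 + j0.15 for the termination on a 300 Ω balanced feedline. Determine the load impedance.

Z_L ≈ 370 + j115 Ω

Z_L = Z_0·(1 + Γ)/(1 − Γ) = 300·(1.13 + j0.15)/(0.87 − j0.15)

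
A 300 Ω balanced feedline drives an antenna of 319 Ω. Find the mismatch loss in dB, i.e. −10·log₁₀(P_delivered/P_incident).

mismatch loss ≈ 0.00409 dB

Γ = (319 − 300)/(319 + 300) = 0.0307
|Γ|² = 0.000942, so P_del/P_inc = 1 − |Γ|² = 0.999
ML = −10·log₁₀(1 − |Γ|²)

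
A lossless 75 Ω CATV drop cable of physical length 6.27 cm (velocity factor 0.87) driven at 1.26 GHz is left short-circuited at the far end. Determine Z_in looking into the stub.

Z_in ≈ −j218 Ω

λ = v/f = 0.87·c / 1.26 GHz = 0.207 m
βl = 2π·l/λ = 2π × 0.303 = 109°
tan(βl) = -2.91
For a short-circuited stub, Z_in = jZ_0·tan(βl)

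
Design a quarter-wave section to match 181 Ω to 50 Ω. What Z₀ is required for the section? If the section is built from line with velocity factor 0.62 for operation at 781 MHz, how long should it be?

Z_qwt = √(Z_0·R_L) = √(50 × 181) = √9050
λ = 0.62·c/f = 0.238 m, so l = λ/4 = 0.0595 m

Z_qwt ≈ 95.1 Ω; length ≈ 5.95 cm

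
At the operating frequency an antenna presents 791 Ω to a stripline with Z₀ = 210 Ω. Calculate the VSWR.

For a purely resistive load, VSWR = R_L/Z_0 or Z_0/R_L (whichever > 1) = 791/210

VSWR ≈ 3.77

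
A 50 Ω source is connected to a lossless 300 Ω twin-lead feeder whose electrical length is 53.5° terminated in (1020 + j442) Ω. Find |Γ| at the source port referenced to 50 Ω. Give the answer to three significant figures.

|Γ| ≈ 0.852

tan(βl) = 1.35
Z_in = Z_0·(Z_L + jZ_0·tanβl)/(Z_0 + jZ_L·tanβl) = 130 − j250 Ω
Γ_s = (Z_in − Z_s)/(Z_in + Z_s) = (80.5 − j250)/(180 − j250), |Γ_s| = 0.852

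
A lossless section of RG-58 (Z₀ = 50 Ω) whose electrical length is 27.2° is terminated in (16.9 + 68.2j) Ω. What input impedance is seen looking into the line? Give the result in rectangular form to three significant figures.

tan(βl) = tan(27.2°) = 0.514
Z_in = Z_0·(Z_L + jZ_0·tanβl)/(Z_0 + jZ_L·tanβl)
     = 50·(16.9 + j93.9)/(14.9 + j8.69)

Z_in ≈ 179 + j210 Ω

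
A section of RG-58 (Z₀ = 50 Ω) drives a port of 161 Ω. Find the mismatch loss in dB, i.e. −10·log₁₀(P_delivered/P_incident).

mismatch loss ≈ 1.41 dB

Γ = (161 − 50)/(161 + 50) = 0.526
|Γ|² = 0.277, so P_del/P_inc = 1 − |Γ|² = 0.723
ML = −10·log₁₀(1 − |Γ|²)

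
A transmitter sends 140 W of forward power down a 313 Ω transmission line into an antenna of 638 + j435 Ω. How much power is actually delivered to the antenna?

|Γ| = |(325 + j435)/(951 + j435)| = 0.519
|Γ|² = 0.27
P_refl = |Γ|²·P_inc = 37.7 W, P_del = (1 − |Γ|²)·P_inc = 102 W

P_delivered ≈ 102 W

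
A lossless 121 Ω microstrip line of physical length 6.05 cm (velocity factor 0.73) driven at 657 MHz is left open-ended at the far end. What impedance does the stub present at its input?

λ = v/f = 0.73·c / 657 MHz = 0.333 m
βl = 2π·l/λ = 2π × 0.181 = 65.3°
tan(βl) = 2.18
For an open-ended stub, Z_in = −jZ_0·cot(βl) = −jZ_0/tan(βl)

Z_in ≈ −j55.6 Ω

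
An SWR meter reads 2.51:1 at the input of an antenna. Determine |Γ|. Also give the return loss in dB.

|Γ| = (S − 1)/(S + 1) = (2.51 − 1)/(2.51 + 1) = 1.51/3.51
RL = −20·log₁₀|Γ| = −20·log₁₀(0.43)

|Γ| ≈ 0.43; return loss ≈ 7.33 dB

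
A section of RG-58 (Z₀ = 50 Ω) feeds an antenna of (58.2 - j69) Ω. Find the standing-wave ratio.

VSWR ≈ 3.36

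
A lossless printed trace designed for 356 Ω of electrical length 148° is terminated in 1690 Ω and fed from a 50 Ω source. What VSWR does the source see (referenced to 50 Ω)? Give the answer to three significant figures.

tan(βl) = -0.625
Z_in = Z_0·(Z_L + jZ_0·tanβl)/(Z_0 + jZ_L·tanβl) = 240 + j489 Ω
Γ_s = (Z_in − Z_s)/(Z_in + Z_s) = (190 + j489)/(290 + j489), |Γ_s| = 0.923
VSWR = (1 + |Γ_s|)/(1 − |Γ_s|)

VSWR ≈ 24.9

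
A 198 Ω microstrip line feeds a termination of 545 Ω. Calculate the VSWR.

VSWR ≈ 2.75

Γ = (545 − 198)/(545 + 198) = 0.467
VSWR = (1 + 0.467)/(1 − 0.467)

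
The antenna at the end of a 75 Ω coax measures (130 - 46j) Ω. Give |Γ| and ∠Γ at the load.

Γ ≈ 0.341 ∠ -27.3°

Γ = (Z_L − Z_0)/(Z_L + Z_0) = (55 − j46)/(205 − j46)
|Γ| = 71.7/210 = 0.341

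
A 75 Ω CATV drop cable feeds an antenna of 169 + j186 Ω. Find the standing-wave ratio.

Γ = (Z_L − Z_0)/(Z_L + Z_0) = (94 + j186)/(244 + j186)
|Γ| = 208/307 = 0.679
VSWR = (1 + |Γ|)/(1 − |Γ|) = 1.68/0.321

VSWR ≈ 5.24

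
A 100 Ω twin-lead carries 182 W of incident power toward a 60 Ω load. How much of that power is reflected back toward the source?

Γ = (60 − 100)/(60 + 100) = -0.25
|Γ|² = 0.0625
P_refl = |Γ|²·P_inc = 11.4 W, P_del = (1 − |Γ|²)·P_inc = 171 W

P_reflected ≈ 11.4 W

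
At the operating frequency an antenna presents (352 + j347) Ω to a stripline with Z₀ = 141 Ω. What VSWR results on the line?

Γ = (Z_L − Z_0)/(Z_L + Z_0) = (211 + j347)/(493 + j347)
|Γ| = 406/603 = 0.674
VSWR = (1 + |Γ|)/(1 − |Γ|) = 1.67/0.326

VSWR ≈ 5.13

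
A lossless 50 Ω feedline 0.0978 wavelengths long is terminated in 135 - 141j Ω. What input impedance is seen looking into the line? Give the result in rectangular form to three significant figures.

Z_in ≈ 16.1 − j45.6 Ω

βl = 2π × 0.0978 = 35.2°
tan(βl) = tan(35.2°) = 0.706
Z_in = Z_0·(Z_L + jZ_0·tanβl)/(Z_0 + jZ_L·tanβl)
     = 50·(135 − j106)/(149 + j95.3)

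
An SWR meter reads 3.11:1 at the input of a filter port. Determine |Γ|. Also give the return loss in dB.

|Γ| = (S − 1)/(S + 1) = (3.11 − 1)/(3.11 + 1) = 2.11/4.11
RL = −20·log₁₀|Γ| = −20·log₁₀(0.513)

|Γ| ≈ 0.513; return loss ≈ 5.79 dB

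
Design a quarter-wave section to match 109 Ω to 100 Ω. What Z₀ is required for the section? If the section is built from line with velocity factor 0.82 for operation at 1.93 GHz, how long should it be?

Z_qwt ≈ 104 Ω; length ≈ 3.19 cm

Z_qwt = √(Z_0·R_L) = √(100 × 109) = √10900
λ = 0.82·c/f = 0.127 m, so l = λ/4 = 0.0319 m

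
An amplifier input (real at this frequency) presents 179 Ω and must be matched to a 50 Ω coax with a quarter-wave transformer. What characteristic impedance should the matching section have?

Z_qwt = √(Z_0·R_L) = √(50 × 179) = √8950

Z_qwt ≈ 94.6 Ω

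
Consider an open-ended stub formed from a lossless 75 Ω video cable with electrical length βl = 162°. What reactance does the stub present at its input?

tan(βl) = -0.325
For an open-ended stub, Z_in = −jZ_0·cot(βl) = −jZ_0/tan(βl)

X_in ≈ 231 Ω (inductive)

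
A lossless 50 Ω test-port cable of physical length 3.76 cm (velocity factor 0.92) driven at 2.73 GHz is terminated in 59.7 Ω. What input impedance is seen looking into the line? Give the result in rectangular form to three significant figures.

Z_in ≈ 48.9 + j8.71 Ω

λ = v/f = 0.92·c / 2.73 GHz = 0.101 m
βl = 2π·l/λ = 2π × 0.372 = 134°
tan(βl) = tan(134°) = -1.04
Z_in = Z_0·(Z_L + jZ_0·tanβl)/(Z_0 + jZ_L·tanβl)
     = 50·(59.7 − j52)/(50 − j62.1)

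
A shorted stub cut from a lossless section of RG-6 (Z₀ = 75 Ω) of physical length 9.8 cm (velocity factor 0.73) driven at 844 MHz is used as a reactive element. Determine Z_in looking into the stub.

Z_in ≈ −j72.5 Ω

λ = v/f = 0.73·c / 844 MHz = 0.259 m
βl = 2π·l/λ = 2π × 0.378 = 136°
tan(βl) = -0.967
For a shorted stub, Z_in = jZ_0·tan(βl)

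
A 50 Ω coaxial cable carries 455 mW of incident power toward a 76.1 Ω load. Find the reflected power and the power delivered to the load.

Γ = (76.1 − 50)/(76.1 + 50) = 0.207
|Γ|² = 0.0428
P_refl = |Γ|²·P_inc = 19.5 mW, P_del = (1 − |Γ|²)·P_inc = 436 mW

P_reflected ≈ 19.5 mW; P_delivered ≈ 436 mW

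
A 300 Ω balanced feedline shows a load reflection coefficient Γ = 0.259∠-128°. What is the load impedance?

Z_L = Z_0·(1 + Γ)/(1 − Γ) = 300·(0.841 − j0.204)/(1.16 + j0.204)

Z_L ≈ 202 − j88.4 Ω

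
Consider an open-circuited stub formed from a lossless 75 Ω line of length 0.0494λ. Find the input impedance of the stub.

Z_in ≈ −j234 Ω

βl = 2π × 0.0494 = 17.8°
tan(βl) = 0.321
For an open-circuited stub, Z_in = −jZ_0·cot(βl) = −jZ_0/tan(βl)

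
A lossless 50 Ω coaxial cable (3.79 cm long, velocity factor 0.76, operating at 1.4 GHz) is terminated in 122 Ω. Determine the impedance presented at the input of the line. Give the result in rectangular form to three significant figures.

Z_in ≈ 20.7 − j4.53 Ω

λ = v/f = 0.76·c / 1.4 GHz = 0.163 m
βl = 2π·l/λ = 2π × 0.233 = 83.8°
tan(βl) = tan(83.8°) = 9.17
Z_in = Z_0·(Z_L + jZ_0·tanβl)/(Z_0 + jZ_L·tanβl)
     = 50·(122 + j459)/(50 + j1120)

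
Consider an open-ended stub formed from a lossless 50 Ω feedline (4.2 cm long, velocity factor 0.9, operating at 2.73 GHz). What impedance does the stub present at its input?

Z_in ≈ +j97.6 Ω

λ = v/f = 0.9·c / 2.73 GHz = 0.0989 m
βl = 2π·l/λ = 2π × 0.425 = 153°
tan(βl) = -0.512
For an open-ended stub, Z_in = −jZ_0·cot(βl) = −jZ_0/tan(βl)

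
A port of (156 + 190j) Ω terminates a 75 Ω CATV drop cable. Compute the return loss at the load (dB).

RL ≈ 3.22 dB

Γ = (81 + j190)/(231 + j190), |Γ| = 0.691
RL = −20·log₁₀|Γ| = −20·log₁₀(0.691)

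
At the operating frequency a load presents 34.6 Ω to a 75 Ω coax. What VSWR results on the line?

Γ = (34.6 − 75)/(34.6 + 75) = -0.369
VSWR = (1 + 0.369)/(1 − 0.369)

VSWR ≈ 2.17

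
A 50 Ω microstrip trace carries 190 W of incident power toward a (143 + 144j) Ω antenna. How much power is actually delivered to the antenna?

|Γ| = |(93 + j144)/(193 + j144)| = 0.712
|Γ|² = 0.507
P_refl = |Γ|²·P_inc = 96.3 W, P_del = (1 − |Γ|²)·P_inc = 93.7 W

P_delivered ≈ 93.7 W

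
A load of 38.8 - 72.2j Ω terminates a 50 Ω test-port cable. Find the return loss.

Γ = (-11.2 − j72.2)/(88.8 − j72.2), |Γ| = 0.638
RL = −20·log₁₀|Γ| = −20·log₁₀(0.638)

RL ≈ 3.9 dB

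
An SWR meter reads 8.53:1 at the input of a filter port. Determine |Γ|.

|Γ| ≈ 0.79

|Γ| = (S − 1)/(S + 1) = (8.53 − 1)/(8.53 + 1) = 7.53/9.53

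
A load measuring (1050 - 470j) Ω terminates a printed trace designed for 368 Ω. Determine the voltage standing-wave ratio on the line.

VSWR ≈ 3.49

Γ = (Z_L − Z_0)/(Z_L + Z_0) = (682 − j470)/(1418 − j470)
|Γ| = 828/1490 = 0.554
VSWR = (1 + |Γ|)/(1 − |Γ|) = 1.55/0.446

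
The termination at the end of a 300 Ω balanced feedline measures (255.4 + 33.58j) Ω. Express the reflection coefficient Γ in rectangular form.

Γ = (Z_L − Z_0)/(Z_L + Z_0) = (-44.6 + j33.58)/(555.4 + j33.58)

Γ ≈ -0.0764 + j0.0651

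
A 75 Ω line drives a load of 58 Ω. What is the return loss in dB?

RL ≈ 17.9 dB

Γ = (58 − 75)/(58 + 75) = -0.128
RL = −20·log₁₀|Γ| = −20·log₁₀(0.128)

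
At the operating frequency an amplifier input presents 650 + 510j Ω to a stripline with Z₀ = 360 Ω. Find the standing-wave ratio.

Γ = (Z_L − Z_0)/(Z_L + Z_0) = (290 + j510)/(1010 + j510)
|Γ| = 587/1130 = 0.519
VSWR = (1 + |Γ|)/(1 − |Γ|) = 1.52/0.481

VSWR ≈ 3.15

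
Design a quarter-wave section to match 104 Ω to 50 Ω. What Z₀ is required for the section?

Z_qwt ≈ 72.1 Ω

Z_qwt = √(Z_0·R_L) = √(50 × 104) = √5200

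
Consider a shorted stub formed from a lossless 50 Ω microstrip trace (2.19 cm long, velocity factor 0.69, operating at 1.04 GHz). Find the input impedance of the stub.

λ = v/f = 0.69·c / 1.04 GHz = 0.199 m
βl = 2π·l/λ = 2π × 0.11 = 39.6°
tan(βl) = 0.828
For a shorted stub, Z_in = jZ_0·tan(βl)

Z_in ≈ +j41.4 Ω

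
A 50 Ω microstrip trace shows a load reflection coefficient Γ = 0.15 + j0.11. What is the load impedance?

Z_L ≈ 65.7 + j15 Ω

Z_L = Z_0·(1 + Γ)/(1 − Γ) = 50·(1.15 + j0.11)/(0.85 − j0.11)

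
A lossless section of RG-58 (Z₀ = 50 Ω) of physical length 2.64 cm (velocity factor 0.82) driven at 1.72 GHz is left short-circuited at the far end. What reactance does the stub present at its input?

X_in ≈ 115 Ω (inductive)

λ = v/f = 0.82·c / 1.72 GHz = 0.143 m
βl = 2π·l/λ = 2π × 0.185 = 66.5°
tan(βl) = 2.29
For a short-circuited stub, Z_in = jZ_0·tan(βl)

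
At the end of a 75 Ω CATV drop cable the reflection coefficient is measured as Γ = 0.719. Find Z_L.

Z_L ≈ 459 Ω

Z_L = Z_0·(1 + Γ)/(1 − Γ) = 75·(1.72)/(0.281)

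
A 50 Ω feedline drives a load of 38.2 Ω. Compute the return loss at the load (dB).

RL ≈ 17.5 dB

Γ = (38.2 − 50)/(38.2 + 50) = -0.134
RL = −20·log₁₀|Γ| = −20·log₁₀(0.134)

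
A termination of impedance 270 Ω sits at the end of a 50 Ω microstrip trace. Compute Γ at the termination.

Γ = 0.688

Γ = (Z_L − Z_0)/(Z_L + Z_0) = (270 − 50)/(270 + 50) = 220/320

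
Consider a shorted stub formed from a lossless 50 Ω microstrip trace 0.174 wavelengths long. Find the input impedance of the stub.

βl = 2π × 0.174 = 62.6°
tan(βl) = 1.93
For a shorted stub, Z_in = jZ_0·tan(βl)

Z_in ≈ +j96.6 Ω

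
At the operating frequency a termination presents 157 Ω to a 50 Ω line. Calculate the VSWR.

Γ = (157 − 50)/(157 + 50) = 0.517
VSWR = (1 + 0.517)/(1 − 0.517)

VSWR ≈ 3.14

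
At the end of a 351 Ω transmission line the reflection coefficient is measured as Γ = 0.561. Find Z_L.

Z_L = Z_0·(1 + Γ)/(1 − Γ) = 351·(1.56)/(0.439)

Z_L ≈ 1250 Ω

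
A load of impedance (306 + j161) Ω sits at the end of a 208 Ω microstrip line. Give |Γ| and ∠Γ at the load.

Γ = (Z_L − Z_0)/(Z_L + Z_0) = (98 + j161)/(514 + j161)
|Γ| = 188/539 = 0.35

Γ ≈ 0.35 ∠ 41.3°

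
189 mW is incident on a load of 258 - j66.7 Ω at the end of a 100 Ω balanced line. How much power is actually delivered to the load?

P_delivered ≈ 147 mW

|Γ| = |(158 − j66.7)/(358 − j66.7)| = 0.471
|Γ|² = 0.222
P_refl = |Γ|²·P_inc = 41.9 mW, P_del = (1 − |Γ|²)·P_inc = 147 mW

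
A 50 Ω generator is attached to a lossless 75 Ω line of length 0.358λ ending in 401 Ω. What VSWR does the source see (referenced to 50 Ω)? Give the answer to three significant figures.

βl = 2π × 0.358 = 129°
tan(βl) = -1.24
Z_in = Z_0·(Z_L + jZ_0·tanβl)/(Z_0 + jZ_L·tanβl) = 22.6 + j57.1 Ω
Γ_s = (Z_in − Z_s)/(Z_in + Z_s) = (-27.4 + j57.1)/(72.6 + j57.1), |Γ_s| = 0.685
VSWR = (1 + |Γ_s|)/(1 − |Γ_s|)

VSWR ≈ 5.35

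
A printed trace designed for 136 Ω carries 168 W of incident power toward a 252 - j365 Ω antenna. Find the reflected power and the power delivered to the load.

P_reflected ≈ 86.8 W; P_delivered ≈ 81.2 W

|Γ| = |(116 − j365)/(388 − j365)| = 0.719
|Γ|² = 0.517
P_refl = |Γ|²·P_inc = 86.8 W, P_del = (1 − |Γ|²)·P_inc = 81.2 W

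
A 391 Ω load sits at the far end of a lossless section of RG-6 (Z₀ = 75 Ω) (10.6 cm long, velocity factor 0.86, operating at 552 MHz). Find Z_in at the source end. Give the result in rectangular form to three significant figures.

Z_in ≈ 14.7 − j10.6 Ω

λ = v/f = 0.86·c / 552 MHz = 0.467 m
βl = 2π·l/λ = 2π × 0.227 = 81.6°
tan(βl) = tan(81.6°) = 6.81
Z_in = Z_0·(Z_L + jZ_0·tanβl)/(Z_0 + jZ_L·tanβl)
     = 75·(391 + j511)/(75 + j2660)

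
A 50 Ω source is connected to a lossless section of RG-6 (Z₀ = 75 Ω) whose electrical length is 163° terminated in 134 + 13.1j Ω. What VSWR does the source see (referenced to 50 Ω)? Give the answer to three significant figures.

VSWR ≈ 2.55

tan(βl) = -0.306
Z_in = Z_0·(Z_L + jZ_0·tanβl)/(Z_0 + jZ_L·tanβl) = 104 + j44.6 Ω
Γ_s = (Z_in − Z_s)/(Z_in + Z_s) = (54.1 + j44.6)/(154 + j44.6), |Γ_s| = 0.437
VSWR = (1 + |Γ_s|)/(1 − |Γ_s|)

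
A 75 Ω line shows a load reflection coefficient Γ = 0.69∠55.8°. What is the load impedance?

Z_L ≈ 56.1 + j122 Ω

Z_L = Z_0·(1 + Γ)/(1 − Γ) = 75·(1.39 + j0.571)/(0.612 − j0.571)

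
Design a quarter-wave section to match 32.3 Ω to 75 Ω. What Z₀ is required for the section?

Z_qwt = √(Z_0·R_L) = √(75 × 32.3) = √2422

Z_qwt ≈ 49.2 Ω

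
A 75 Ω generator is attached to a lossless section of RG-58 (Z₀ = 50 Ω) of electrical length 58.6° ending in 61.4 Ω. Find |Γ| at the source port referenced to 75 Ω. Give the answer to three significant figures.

|Γ| ≈ 0.261

tan(βl) = 1.64
Z_in = Z_0·(Z_L + jZ_0·tanβl)/(Z_0 + jZ_L·tanβl) = 44.8 − j8.24 Ω
Γ_s = (Z_in − Z_s)/(Z_in + Z_s) = (-30.2 − j8.24)/(120 − j8.24), |Γ_s| = 0.261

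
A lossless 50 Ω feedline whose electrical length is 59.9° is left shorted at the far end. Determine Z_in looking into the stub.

Z_in ≈ +j86.3 Ω

tan(βl) = 1.73
For a shorted stub, Z_in = jZ_0·tan(βl)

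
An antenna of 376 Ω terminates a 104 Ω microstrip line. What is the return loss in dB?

Γ = (376 − 104)/(376 + 104) = 0.567
RL = −20·log₁₀|Γ| = −20·log₁₀(0.567)

RL ≈ 4.93 dB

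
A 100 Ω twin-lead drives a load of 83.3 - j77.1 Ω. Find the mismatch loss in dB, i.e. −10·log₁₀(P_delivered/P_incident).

Γ = (-16.7 − j77.1)/(183.3 − j77.1), |Γ| = 0.397
|Γ|² = 0.157, so P_del/P_inc = 1 − |Γ|² = 0.843
ML = −10·log₁₀(1 − |Γ|²)

mismatch loss ≈ 0.744 dB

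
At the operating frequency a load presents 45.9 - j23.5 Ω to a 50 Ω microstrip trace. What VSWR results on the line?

VSWR ≈ 1.64

Γ = (Z_L − Z_0)/(Z_L + Z_0) = (-4.1 − j23.5)/(95.9 − j23.5)
|Γ| = 23.9/98.7 = 0.242
VSWR = (1 + |Γ|)/(1 − |Γ|) = 1.24/0.758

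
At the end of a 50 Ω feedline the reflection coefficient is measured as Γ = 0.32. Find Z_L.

Z_L ≈ 97.1 Ω

Z_L = Z_0·(1 + Γ)/(1 − Γ) = 50·(1.32)/(0.68)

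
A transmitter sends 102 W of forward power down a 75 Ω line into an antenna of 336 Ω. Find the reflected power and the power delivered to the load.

Γ = (336 − 75)/(336 + 75) = 0.635
|Γ|² = 0.403
P_refl = |Γ|²·P_inc = 41.1 W, P_del = (1 − |Γ|²)·P_inc = 60.9 W

P_reflected ≈ 41.1 W; P_delivered ≈ 60.9 W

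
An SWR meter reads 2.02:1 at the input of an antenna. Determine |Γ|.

|Γ| ≈ 0.338

|Γ| = (S − 1)/(S + 1) = (2.02 − 1)/(2.02 + 1) = 1.02/3.02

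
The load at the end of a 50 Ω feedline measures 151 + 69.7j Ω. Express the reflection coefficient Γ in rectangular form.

Γ = (Z_L − Z_0)/(Z_L + Z_0) = (101 + j69.7)/(201 + j69.7)

Γ ≈ 0.556 + j0.154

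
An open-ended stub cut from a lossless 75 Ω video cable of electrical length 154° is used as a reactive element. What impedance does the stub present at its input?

Z_in ≈ +j154 Ω

tan(βl) = -0.488
For an open-ended stub, Z_in = −jZ_0·cot(βl) = −jZ_0/tan(βl)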